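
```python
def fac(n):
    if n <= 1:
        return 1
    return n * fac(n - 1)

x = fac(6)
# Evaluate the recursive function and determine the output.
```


fac(6)
= 6 * fac(5)
= 6 * 5 * fac(4)
= 6 * 5 * 4 * fac(3)
= 6 * 5 * 4 * 3 * fac(2)
= 6 * 5 * 4 * 3 * 2 * fac(1)
= 6 * 5 * 4 * 3 * 2 * 1
= 720


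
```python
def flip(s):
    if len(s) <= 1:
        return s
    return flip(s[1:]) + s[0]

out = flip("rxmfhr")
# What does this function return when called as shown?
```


flip("rxmfhr")
= flip("xmfhr") + "r"
= flip("mfhr") + "x" + "r"
= flip("fhr") + "m" + "x" + "r"
= flip("hr") + "f" + "m" + "x" + "r"
= flip("r") + "h" + "f" + "m" + "x" + "r"
= "r" + "h" + "f" + "m" + "x" + "r"
= "rhfmxr"


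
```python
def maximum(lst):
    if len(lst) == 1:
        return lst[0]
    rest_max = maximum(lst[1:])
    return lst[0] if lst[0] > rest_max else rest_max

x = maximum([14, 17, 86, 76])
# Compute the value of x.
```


maximum([14, 17, 86, 76])
= compare 14 with maximum([17, 86, 76])
= compare 17 with maximum([86, 76])
= compare 86 with maximum([76])
Base: maximum([76]) = 76
compare 86 with 76: max = 86
compare 17 with 86: max = 86
compare 14 with 86: max = 86
= 86


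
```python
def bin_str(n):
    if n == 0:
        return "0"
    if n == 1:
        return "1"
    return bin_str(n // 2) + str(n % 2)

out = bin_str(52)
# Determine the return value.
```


bin_str(52)
= bin_str(26) + "0"
= bin_str(13) + "0" + "0"
= bin_str(6) + "1" + "0" + "0"
= bin_str(3) + "0" + "1" + "0" + "0"
= bin_str(1) + "1" + "0" + "1" + "0" + "0"
= "1" + "1" + "0" + "1" + "0" + "0"
= "110100"


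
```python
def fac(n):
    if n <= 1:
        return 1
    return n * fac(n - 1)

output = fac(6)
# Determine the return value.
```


fac(6)
= 6 * fac(5)
= 6 * 5 * fac(4)
= 6 * 5 * 4 * fac(3)
= 6 * 5 * 4 * 3 * fac(2)
= 6 * 5 * 4 * 3 * 2 * fac(1)
= 6 * 5 * 4 * 3 * 2 * 1
= 720


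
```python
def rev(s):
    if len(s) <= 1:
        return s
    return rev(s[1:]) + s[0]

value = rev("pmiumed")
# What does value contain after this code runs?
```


rev("pmiumed")
= rev("miumed") + "p"
= rev("iumed") + "m" + "p"
= rev("umed") + "i" + "m" + "p"
= rev("med") + "u" + "i" + "m" + "p"
= rev("ed") + "m" + "u" + "i" + "m" + "p"
= rev("d") + "e" + "m" + "u" + "i" + "m" + "p"
= "d" + "e" + "m" + "u" + "i" + "m" + "p"
= "demuimp"


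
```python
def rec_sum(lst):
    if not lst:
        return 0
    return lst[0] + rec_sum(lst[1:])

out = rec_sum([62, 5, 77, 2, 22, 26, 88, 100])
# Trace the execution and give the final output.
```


rec_sum([62, 5, 77, 2, 22, 26, 88, 100])
= 62 + rec_sum([5, 77, 2, 22, 26, 88, 100])
= 62 + 5 + rec_sum([77, 2, 22, 26, 88, 100])
= 62 + 5 + 77 + rec_sum([2, 22, 26, 88, 100])
= 62 + 5 + 77 + 2 + rec_sum([22, 26, 88, 100])
= 62 + 5 + 77 + 2 + 22 + rec_sum([26, 88, 100])
= 62 + 5 + 77 + 2 + 22 + 26 + rec_sum([88, 100])
= 62 + 5 + 77 + 2 + 22 + 26 + 88 + rec_sum([100])
= 62 + 5 + 77 + 2 + 22 + 26 + 88 + 100 + rec_sum([])
= 62 + 5 + 77 + 2 + 22 + 26 + 88 + 100 + 0
= 382


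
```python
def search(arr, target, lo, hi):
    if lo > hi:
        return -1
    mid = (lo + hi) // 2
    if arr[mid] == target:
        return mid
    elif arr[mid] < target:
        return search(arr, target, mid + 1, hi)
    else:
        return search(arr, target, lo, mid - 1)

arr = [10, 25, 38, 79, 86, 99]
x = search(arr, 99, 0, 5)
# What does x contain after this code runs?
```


search(arr, 99, 0, 5)
lo=0, hi=5, mid=2, arr[mid]=38
38 < 99, search right half
lo=3, hi=5, mid=4, arr[mid]=86
86 < 99, search right half
lo=5, hi=5, mid=5, arr[mid]=99
arr[5] == 99, found at index 5
= 5


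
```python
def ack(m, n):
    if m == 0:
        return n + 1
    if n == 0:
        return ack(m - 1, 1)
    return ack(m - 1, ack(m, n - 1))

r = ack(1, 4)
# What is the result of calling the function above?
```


ack(1, 4)
= ack(0, ack(1, 3))
First compute ack(1, 3) = 5
= ack(0, 5)
= 6


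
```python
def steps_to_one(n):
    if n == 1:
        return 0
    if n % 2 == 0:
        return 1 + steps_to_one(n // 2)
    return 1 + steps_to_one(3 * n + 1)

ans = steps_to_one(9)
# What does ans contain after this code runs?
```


steps_to_one(9)
9 is odd -> 3*9+1 = 28 -> steps_to_one(28)
28 is even -> steps_to_one(14)
14 is even -> steps_to_one(7)
7 is odd -> 3*7+1 = 22 -> steps_to_one(22)
22 is even -> steps_to_one(11)
11 is odd -> 3*11+1 = 34 -> steps_to_one(34)
34 is even -> steps_to_one(17)
17 is odd -> 3*17+1 = 52 -> steps_to_one(52)
52 is even -> steps_to_one(26)
26 is even -> steps_to_one(13)
13 is odd -> 3*13+1 = 40 -> steps_to_one(40)
40 is even -> steps_to_one(20)
20 is even -> steps_to_one(10)
10 is even -> steps_to_one(5)
5 is odd -> 3*5+1 = 16 -> steps_to_one(16)
16 is even -> steps_to_one(8)
8 is even -> steps_to_one(4)
4 is even -> steps_to_one(2)
2 is even -> steps_to_one(1)
Reached 1 after 19 steps
= 19


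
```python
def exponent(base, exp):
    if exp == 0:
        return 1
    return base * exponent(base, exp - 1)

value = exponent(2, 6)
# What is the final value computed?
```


exponent(2, 6)
= 2 * exponent(2, 5)
= 2 * 2 * exponent(2, 4)
= 2 * 2 * 2 * exponent(2, 3)
= 2 * 2 * 2 * 2 * exponent(2, 2)
= 2 * 2 * 2 * 2 * 2 * exponent(2, 1)
= 2 * 2 * 2 * 2 * 2 * 2 * exponent(2, 0)
= 2 * 2 * 2 * 2 * 2 * 2 * 1
= 64


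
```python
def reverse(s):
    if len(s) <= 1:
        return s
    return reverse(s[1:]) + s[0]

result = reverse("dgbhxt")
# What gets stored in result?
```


reverse("dgbhxt")
= reverse("gbhxt") + "d"
= reverse("bhxt") + "g" + "d"
= reverse("hxt") + "b" + "g" + "d"
= reverse("xt") + "h" + "b" + "g" + "d"
= reverse("t") + "x" + "h" + "b" + "g" + "d"
= "t" + "x" + "h" + "b" + "g" + "d"
= "txhbgd"


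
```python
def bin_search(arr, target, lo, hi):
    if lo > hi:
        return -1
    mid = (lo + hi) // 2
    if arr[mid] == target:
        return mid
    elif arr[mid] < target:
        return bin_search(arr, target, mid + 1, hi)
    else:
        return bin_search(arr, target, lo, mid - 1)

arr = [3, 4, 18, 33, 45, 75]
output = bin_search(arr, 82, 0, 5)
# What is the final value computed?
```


bin_search(arr, 82, 0, 5)
lo=0, hi=5, mid=2, arr[mid]=18
18 < 82, search right half
lo=3, hi=5, mid=4, arr[mid]=45
45 < 82, search right half
lo=5, hi=5, mid=5, arr[mid]=75
75 < 82, search right half
lo > hi, target not found, return -1
= -1


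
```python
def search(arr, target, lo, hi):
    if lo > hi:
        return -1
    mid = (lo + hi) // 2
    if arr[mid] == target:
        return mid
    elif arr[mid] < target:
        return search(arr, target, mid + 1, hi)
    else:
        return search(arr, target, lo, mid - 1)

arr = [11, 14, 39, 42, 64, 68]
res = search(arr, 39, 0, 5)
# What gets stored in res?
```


search(arr, 39, 0, 5)
lo=0, hi=5, mid=2, arr[mid]=39
arr[2] == 39, found at index 2
= 2


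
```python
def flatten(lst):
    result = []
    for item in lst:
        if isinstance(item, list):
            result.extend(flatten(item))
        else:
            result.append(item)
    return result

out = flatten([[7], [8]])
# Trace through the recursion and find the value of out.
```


flatten([[7], [8]])
Processing each element:
  [7] is a list -> flatten recursively -> [7]
  [8] is a list -> flatten recursively -> [8]
= [7, 8]


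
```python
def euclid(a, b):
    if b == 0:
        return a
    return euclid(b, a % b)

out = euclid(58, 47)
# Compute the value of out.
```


euclid(58, 47)
= euclid(47, 58 % 47) = euclid(47, 11)
= euclid(11, 47 % 11) = euclid(11, 3)
= euclid(3, 11 % 3) = euclid(3, 2)
= euclid(2, 3 % 2) = euclid(2, 1)
= euclid(1, 2 % 1) = euclid(1, 0)
b == 0, return a = 1


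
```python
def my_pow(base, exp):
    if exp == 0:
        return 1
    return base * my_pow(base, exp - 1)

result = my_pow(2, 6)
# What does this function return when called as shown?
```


my_pow(2, 6)
= 2 * my_pow(2, 5)
= 2 * 2 * my_pow(2, 4)
= 2 * 2 * 2 * my_pow(2, 3)
= 2 * 2 * 2 * 2 * my_pow(2, 2)
= 2 * 2 * 2 * 2 * 2 * my_pow(2, 1)
= 2 * 2 * 2 * 2 * 2 * 2 * my_pow(2, 0)
= 2 * 2 * 2 * 2 * 2 * 2 * 1
= 64


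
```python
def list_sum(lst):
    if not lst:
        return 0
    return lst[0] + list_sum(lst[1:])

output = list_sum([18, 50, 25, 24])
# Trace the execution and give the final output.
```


list_sum([18, 50, 25, 24])
= 18 + list_sum([50, 25, 24])
= 18 + 50 + list_sum([25, 24])
= 18 + 50 + 25 + list_sum([24])
= 18 + 50 + 25 + 24 + list_sum([])
= 18 + 50 + 25 + 24 + 0
= 117


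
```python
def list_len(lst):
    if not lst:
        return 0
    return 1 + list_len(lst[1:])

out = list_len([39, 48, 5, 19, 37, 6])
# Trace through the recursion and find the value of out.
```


list_len([39, 48, 5, 19, 37, 6])
= 1 + list_len([48, 5, 19, 37, 6])
= 1 + 1 + list_len([5, 19, 37, 6])
= 1 + 1 + 1 + list_len([19, 37, 6])
= 1 + 1 + 1 + 1 + list_len([37, 6])
= 1 + 1 + 1 + 1 + 1 + list_len([6])
= 1 + 1 + 1 + 1 + 1 + 1 + list_len([])
= 1 + 1 + 1 + 1 + 1 + 1 + 0
= 6


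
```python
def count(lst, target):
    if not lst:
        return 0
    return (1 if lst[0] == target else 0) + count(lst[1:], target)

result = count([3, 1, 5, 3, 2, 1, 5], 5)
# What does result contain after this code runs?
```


count([3, 1, 5, 3, 2, 1, 5], 5)
lst[0]=3 != 5: 0 + count([1, 5, 3, 2, 1, 5], 5)
lst[0]=1 != 5: 0 + count([5, 3, 2, 1, 5], 5)
lst[0]=5 == 5: 1 + count([3, 2, 1, 5], 5)
lst[0]=3 != 5: 0 + count([2, 1, 5], 5)
lst[0]=2 != 5: 0 + count([1, 5], 5)
lst[0]=1 != 5: 0 + count([5], 5)
lst[0]=5 == 5: 1 + count([], 5)
= 2


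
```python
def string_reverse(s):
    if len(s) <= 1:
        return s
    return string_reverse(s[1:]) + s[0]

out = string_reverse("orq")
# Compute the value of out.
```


string_reverse("orq")
= string_reverse("rq") + "o"
= string_reverse("q") + "r" + "o"
= "q" + "r" + "o"
= "qro"


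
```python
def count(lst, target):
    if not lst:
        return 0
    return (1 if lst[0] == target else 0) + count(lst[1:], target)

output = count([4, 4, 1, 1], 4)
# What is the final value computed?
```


count([4, 4, 1, 1], 4)
lst[0]=4 == 4: 1 + count([4, 1, 1], 4)
lst[0]=4 == 4: 1 + count([1, 1], 4)
lst[0]=1 != 4: 0 + count([1], 4)
lst[0]=1 != 4: 0 + count([], 4)
= 2


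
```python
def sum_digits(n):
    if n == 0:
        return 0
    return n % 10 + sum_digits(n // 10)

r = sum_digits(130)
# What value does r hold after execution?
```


sum_digits(130)
= 0 + sum_digits(13)
= 0 + 3 + sum_digits(1)
= 0 + 3 + 1 + sum_digits(0)
= 0 + 3 + 1 + 0
= 4


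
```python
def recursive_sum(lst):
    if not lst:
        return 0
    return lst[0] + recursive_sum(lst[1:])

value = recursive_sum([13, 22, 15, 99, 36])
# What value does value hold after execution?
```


recursive_sum([13, 22, 15, 99, 36])
= 13 + recursive_sum([22, 15, 99, 36])
= 13 + 22 + recursive_sum([15, 99, 36])
= 13 + 22 + 15 + recursive_sum([99, 36])
= 13 + 22 + 15 + 99 + recursive_sum([36])
= 13 + 22 + 15 + 99 + 36 + recursive_sum([])
= 13 + 22 + 15 + 99 + 36 + 0
= 185


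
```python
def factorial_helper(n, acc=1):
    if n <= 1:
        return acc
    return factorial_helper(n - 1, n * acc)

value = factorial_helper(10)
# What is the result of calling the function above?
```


factorial_helper(10, 1)
= factorial_helper(9, 10 * 1) = factorial_helper(9, 10)
= factorial_helper(8, 9 * 10) = factorial_helper(8, 90)
= factorial_helper(7, 8 * 90) = factorial_helper(7, 720)
= factorial_helper(6, 7 * 720) = factorial_helper(6, 5040)
= factorial_helper(5, 6 * 5040) = factorial_helper(5, 30240)
= factorial_helper(4, 5 * 30240) = factorial_helper(4, 151200)
= factorial_helper(3, 4 * 151200) = factorial_helper(3, 604800)
= factorial_helper(2, 3 * 604800) = factorial_helper(2, 1814400)
= factorial_helper(1, 2 * 1814400) = factorial_helper(1, 3628800)
n <= 1, return acc = 3628800


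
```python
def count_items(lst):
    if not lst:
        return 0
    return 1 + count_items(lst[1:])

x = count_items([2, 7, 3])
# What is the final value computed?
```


count_items([2, 7, 3])
= 1 + count_items([7, 3])
= 1 + 1 + count_items([3])
= 1 + 1 + 1 + count_items([])
= 1 + 1 + 1 + 0
= 3


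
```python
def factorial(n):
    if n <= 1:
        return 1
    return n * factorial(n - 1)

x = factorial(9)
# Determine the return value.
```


factorial(9)
= 9 * factorial(8)
= 9 * 8 * factorial(7)
= 9 * 8 * 7 * factorial(6)
= 9 * 8 * 7 * 6 * factorial(5)
= 9 * 8 * 7 * 6 * 5 * factorial(4)
= 9 * 8 * 7 * 6 * 5 * 4 * factorial(3)
= 9 * 8 * 7 * 6 * 5 * 4 * 3 * factorial(2)
= 9 * 8 * 7 * 6 * 5 * 4 * 3 * 2 * factorial(1)
= 9 * 8 * 7 * 6 * 5 * 4 * 3 * 2 * 1
= 362880


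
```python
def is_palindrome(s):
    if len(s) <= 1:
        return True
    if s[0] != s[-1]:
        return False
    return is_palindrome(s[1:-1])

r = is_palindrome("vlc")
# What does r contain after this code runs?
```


is_palindrome("vlc")
"vlc": s[0]='v' != s[-1]='c' -> False
= False


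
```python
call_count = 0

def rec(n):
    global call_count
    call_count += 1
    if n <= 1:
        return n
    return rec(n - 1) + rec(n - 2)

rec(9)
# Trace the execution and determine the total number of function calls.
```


rec(9) calls rec(8) and rec(7); each non-base call branches into two more.
Let C(k) = total number of calls made by rec(k), including the call to rec(k) itself.
Base cases: C(0) = 1, C(1) = 1
Recurrence: C(k) = 1 + C(k-1) + C(k-2)
  C(2) = 1 + C(1) + C(0) = 1 + 1 + 1 = 3
  C(3) = 1 + C(2) + C(1) = 1 + 3 + 1 = 5
  C(4) = 1 + C(3) + C(2) = 1 + 5 + 3 = 9
  C(5) = 1 + C(4) + C(3) = 1 + 9 + 5 = 15
  C(6) = 1 + C(5) + C(4) = 1 + 15 + 9 = 25
  C(7) = 1 + C(6) + C(5) = 1 + 25 + 15 = 41
  C(8) = 1 + C(7) + C(6) = 1 + 41 + 25 = 67
  C(9) = 1 + C(8) + C(7) = 1 + 67 + 41 = 109
Total calls = C(9) = 109


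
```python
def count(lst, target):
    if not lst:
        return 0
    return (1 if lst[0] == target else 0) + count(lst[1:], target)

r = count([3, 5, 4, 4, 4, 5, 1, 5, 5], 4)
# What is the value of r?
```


count([3, 5, 4, 4, 4, 5, 1, 5, 5], 4)
lst[0]=3 != 4: 0 + count([5, 4, 4, 4, 5, 1, 5, 5], 4)
lst[0]=5 != 4: 0 + count([4, 4, 4, 5, 1, 5, 5], 4)
lst[0]=4 == 4: 1 + count([4, 4, 5, 1, 5, 5], 4)
lst[0]=4 == 4: 1 + count([4, 5, 1, 5, 5], 4)
lst[0]=4 == 4: 1 + count([5, 1, 5, 5], 4)
lst[0]=5 != 4: 0 + count([1, 5, 5], 4)
lst[0]=1 != 4: 0 + count([5, 5], 4)
lst[0]=5 != 4: 0 + count([5], 4)
lst[0]=5 != 4: 0 + count([], 4)
= 3


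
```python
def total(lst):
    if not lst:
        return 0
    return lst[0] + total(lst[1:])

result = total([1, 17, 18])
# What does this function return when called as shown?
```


total([1, 17, 18])
= 1 + total([17, 18])
= 1 + 17 + total([18])
= 1 + 17 + 18 + total([])
= 1 + 17 + 18 + 0
= 36


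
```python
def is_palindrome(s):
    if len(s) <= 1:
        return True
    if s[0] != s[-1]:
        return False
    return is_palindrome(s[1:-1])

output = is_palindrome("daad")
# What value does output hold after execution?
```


is_palindrome("daad")
"daad": s[0]='d' == s[-1]='d' -> is_palindrome("aa")
"aa": s[0]='a' == s[-1]='a' -> is_palindrome("")
"": len <= 1 -> True
= True


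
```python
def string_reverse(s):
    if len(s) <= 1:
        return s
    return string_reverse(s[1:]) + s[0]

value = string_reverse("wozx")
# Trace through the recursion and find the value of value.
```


string_reverse("wozx")
= string_reverse("ozx") + "w"
= string_reverse("zx") + "o" + "w"
= string_reverse("x") + "z" + "o" + "w"
= "x" + "z" + "o" + "w"
= "xzow"


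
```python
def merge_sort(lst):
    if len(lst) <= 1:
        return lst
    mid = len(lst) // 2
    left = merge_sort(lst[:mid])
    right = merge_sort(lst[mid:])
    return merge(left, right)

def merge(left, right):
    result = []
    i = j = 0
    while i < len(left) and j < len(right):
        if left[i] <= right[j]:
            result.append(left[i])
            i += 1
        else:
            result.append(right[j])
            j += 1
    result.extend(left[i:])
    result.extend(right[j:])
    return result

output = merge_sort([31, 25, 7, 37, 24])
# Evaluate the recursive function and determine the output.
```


merge_sort([31, 25, 7, 37, 24])
Split into [31, 25] and [7, 37, 24]
Left sorted: [25, 31]
Right sorted: [7, 24, 37]
Merge [25, 31] and [7, 24, 37]
= [7, 24, 25, 31, 37]


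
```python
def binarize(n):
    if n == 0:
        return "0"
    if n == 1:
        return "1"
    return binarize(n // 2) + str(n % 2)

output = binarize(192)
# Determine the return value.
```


binarize(192)
= binarize(96) + "0"
= binarize(48) + "0" + "0"
= binarize(24) + "0" + "0" + "0"
= binarize(12) + "0" + "0" + "0" + "0"
= binarize(6) + "0" + "0" + "0" + "0" + "0"
= binarize(3) + "0" + "0" + "0" + "0" + "0" + "0"
= binarize(1) + "1" + "0" + "0" + "0" + "0" + "0" + "0"
= "1" + "1" + "0" + "0" + "0" + "0" + "0" + "0"
= "11000000"


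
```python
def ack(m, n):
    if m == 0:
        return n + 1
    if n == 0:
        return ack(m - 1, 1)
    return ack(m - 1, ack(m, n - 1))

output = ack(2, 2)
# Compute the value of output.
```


ack(2, 2)
= ack(1, ack(2, 1))
First compute ack(2, 1) = 5
= ack(1, 5)
= 7


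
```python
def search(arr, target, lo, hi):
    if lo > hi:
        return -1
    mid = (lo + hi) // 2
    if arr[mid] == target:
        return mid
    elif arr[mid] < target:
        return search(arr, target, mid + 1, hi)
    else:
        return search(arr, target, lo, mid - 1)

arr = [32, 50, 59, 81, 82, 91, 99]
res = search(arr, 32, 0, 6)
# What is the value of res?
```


search(arr, 32, 0, 6)
lo=0, hi=6, mid=3, arr[mid]=81
81 > 32, search left half
lo=0, hi=2, mid=1, arr[mid]=50
50 > 32, search left half
lo=0, hi=0, mid=0, arr[mid]=32
arr[0] == 32, found at index 0
= 0


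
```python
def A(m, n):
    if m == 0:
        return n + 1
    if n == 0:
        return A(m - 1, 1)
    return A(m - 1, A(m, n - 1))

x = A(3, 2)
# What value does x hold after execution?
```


A(3, 2)
= A(2, A(3, 1))
First compute A(3, 1) = 13
= A(2, 13)
= 29


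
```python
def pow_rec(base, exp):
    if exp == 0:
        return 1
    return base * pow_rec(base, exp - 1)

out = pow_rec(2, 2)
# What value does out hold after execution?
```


pow_rec(2, 2)
= 2 * pow_rec(2, 1)
= 2 * 2 * pow_rec(2, 0)
= 2 * 2 * 1
= 4


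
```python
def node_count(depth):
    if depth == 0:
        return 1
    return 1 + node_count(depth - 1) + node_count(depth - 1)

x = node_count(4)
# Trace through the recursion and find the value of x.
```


node_count(4)
= 1 + node_count(3) + node_count(3)
= 1 + 2 * node_count(3)
node_count(k) = 2^(k+1) - 1
node_count(0) = 1
node_count(1) = 3
node_count(2) = 7
node_count(3) = 15
node_count(4) = 31
node_count(4) = 2^5 - 1 = 31


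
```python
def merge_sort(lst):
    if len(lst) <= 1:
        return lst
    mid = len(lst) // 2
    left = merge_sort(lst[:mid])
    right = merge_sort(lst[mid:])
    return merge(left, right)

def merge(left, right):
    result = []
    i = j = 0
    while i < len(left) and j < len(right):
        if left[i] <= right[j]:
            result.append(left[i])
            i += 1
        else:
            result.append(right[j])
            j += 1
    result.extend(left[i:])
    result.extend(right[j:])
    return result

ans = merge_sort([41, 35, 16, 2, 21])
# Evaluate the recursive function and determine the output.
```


merge_sort([41, 35, 16, 2, 21])
Split into [41, 35] and [16, 2, 21]
Left sorted: [35, 41]
Right sorted: [2, 16, 21]
Merge [35, 41] and [2, 16, 21]
= [2, 16, 21, 35, 41]


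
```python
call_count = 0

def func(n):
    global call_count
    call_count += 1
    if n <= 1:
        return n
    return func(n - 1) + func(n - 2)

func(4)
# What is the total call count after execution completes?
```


func(4) calls func(3) and func(2); each non-base call branches into two more.
Let C(k) = total number of calls made by func(k), including the call to func(k) itself.
Base cases: C(0) = 1, C(1) = 1
Recurrence: C(k) = 1 + C(k-1) + C(k-2)
  C(2) = 1 + C(1) + C(0) = 1 + 1 + 1 = 3
  C(3) = 1 + C(2) + C(1) = 1 + 3 + 1 = 5
  C(4) = 1 + C(3) + C(2) = 1 + 5 + 3 = 9
Total calls = C(4) = 9


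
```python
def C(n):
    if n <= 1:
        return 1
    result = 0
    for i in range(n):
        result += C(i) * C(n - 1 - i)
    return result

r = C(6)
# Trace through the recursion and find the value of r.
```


C(6)
= sum of C(i) * C(6-1-i) for i in 0..5
First compute sub-values bottom-up:
  C(0) = 1, C(1) = 1
  C(2) = 1*1 + 1*1 = 2
  C(3) = 1*2 + 1*1 + 2*1 = 5
  C(4) = 1*5 + 1*2 + 2*1 + 5*1 = 14
  C(5) = 1*14 + 1*5 + 2*2 + 5*1 + 14*1 = 42
Now C(6):
  C(0)*C(5) = 1*42 = 42
  C(1)*C(4) = 1*14 = 14
  C(2)*C(3) = 2*5 = 10
  C(3)*C(2) = 5*2 = 10
  C(4)*C(1) = 14*1 = 14
  C(5)*C(0) = 42*1 = 42
= 42 + 14 + 10 + 10 + 14 + 42
= 132


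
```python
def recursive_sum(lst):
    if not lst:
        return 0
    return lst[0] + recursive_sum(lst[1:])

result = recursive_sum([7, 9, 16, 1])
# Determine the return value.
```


recursive_sum([7, 9, 16, 1])
= 7 + recursive_sum([9, 16, 1])
= 7 + 9 + recursive_sum([16, 1])
= 7 + 9 + 16 + recursive_sum([1])
= 7 + 9 + 16 + 1 + recursive_sum([])
= 7 + 9 + 16 + 1 + 0
= 33


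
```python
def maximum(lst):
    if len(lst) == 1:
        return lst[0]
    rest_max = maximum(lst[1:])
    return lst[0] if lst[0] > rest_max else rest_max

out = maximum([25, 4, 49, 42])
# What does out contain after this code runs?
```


maximum([25, 4, 49, 42])
= compare 25 with maximum([4, 49, 42])
= compare 4 with maximum([49, 42])
= compare 49 with maximum([42])
Base: maximum([42]) = 42
compare 49 with 42: max = 49
compare 4 with 49: max = 49
compare 25 with 49: max = 49
= 49


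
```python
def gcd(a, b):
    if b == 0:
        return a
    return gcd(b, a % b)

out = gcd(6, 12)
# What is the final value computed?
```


gcd(6, 12)
= gcd(12, 6 % 12) = gcd(12, 6)
= gcd(6, 12 % 6) = gcd(6, 0)
b == 0, return a = 6


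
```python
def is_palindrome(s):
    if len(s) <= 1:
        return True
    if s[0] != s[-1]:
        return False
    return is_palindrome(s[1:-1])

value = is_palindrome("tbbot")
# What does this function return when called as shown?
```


is_palindrome("tbbot")
"tbbot": s[0]='t' == s[-1]='t' -> is_palindrome("bbo")
"bbo": s[0]='b' != s[-1]='o' -> False
= False


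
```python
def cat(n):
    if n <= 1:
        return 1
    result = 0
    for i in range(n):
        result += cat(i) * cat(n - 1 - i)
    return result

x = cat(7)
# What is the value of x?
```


cat(7)
= sum of cat(i) * cat(7-1-i) for i in 0..6
First compute sub-values bottom-up:
  cat(0) = 1, cat(1) = 1
  cat(2) = 1*1 + 1*1 = 2
  cat(3) = 1*2 + 1*1 + 2*1 = 5
  cat(4) = 1*5 + 1*2 + 2*1 + 5*1 = 14
  cat(5) = 1*14 + 1*5 + 2*2 + 5*1 + 14*1 = 42
  cat(6) = 1*42 + 1*14 + 2*5 + 5*2 + 14*1 + 42*1 = 132
Now cat(7):
  cat(0)*cat(6) = 1*132 = 132
  cat(1)*cat(5) = 1*42 = 42
  cat(2)*cat(4) = 2*14 = 28
  cat(3)*cat(3) = 5*5 = 25
  cat(4)*cat(2) = 14*2 = 28
  cat(5)*cat(1) = 42*1 = 42
  cat(6)*cat(0) = 132*1 = 132
= 132 + 42 + 28 + 25 + 28 + 42 + 132
= 429


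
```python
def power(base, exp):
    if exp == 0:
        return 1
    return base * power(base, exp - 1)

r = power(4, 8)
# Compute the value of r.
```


power(4, 8)
= 4 * power(4, 7)
= 4 * 4 * power(4, 6)
= 4 * 4 * 4 * power(4, 5)
= 4 * 4 * 4 * 4 * power(4, 4)
= 4 * 4 * 4 * 4 * 4 * power(4, 3)
= 4 * 4 * 4 * 4 * 4 * 4 * power(4, 2)
= 4 * 4 * 4 * 4 * 4 * 4 * 4 * power(4, 1)
= 4 * 4 * 4 * 4 * 4 * 4 * 4 * 4 * power(4, 0)
= 4 * 4 * 4 * 4 * 4 * 4 * 4 * 4 * 1
= 65536


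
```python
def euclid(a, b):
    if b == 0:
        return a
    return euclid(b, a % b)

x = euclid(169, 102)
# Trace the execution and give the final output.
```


euclid(169, 102)
= euclid(102, 169 % 102) = euclid(102, 67)
= euclid(67, 102 % 67) = euclid(67, 35)
= euclid(35, 67 % 35) = euclid(35, 32)
= euclid(32, 35 % 32) = euclid(32, 3)
= euclid(3, 32 % 3) = euclid(3, 2)
= euclid(2, 3 % 2) = euclid(2, 1)
= euclid(1, 2 % 1) = euclid(1, 0)
b == 0, return a = 1


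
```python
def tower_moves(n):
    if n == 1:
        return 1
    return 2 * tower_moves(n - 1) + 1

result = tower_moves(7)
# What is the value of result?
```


tower_moves(7)
= 2 * tower_moves(6) + 1
= 2 * (2 * tower_moves(5) + 1) + 1
= 2 * (2 * (2 * tower_moves(4) + 1) + 1) + 1
= 2 * (2 * (2 * (2 * tower_moves(3) + 1) + 1) + 1) + 1
= 2 * (2 * (2 * (2 * (2 * tower_moves(2) + 1) + 1) + 1) + 1) + 1
= 2 * (2 * (2 * (2 * (2 * (2 * tower_moves(1) + 1) + 1) + 1) + 1) + 1) + 1
Now compute bottom-up:
tower_moves(1) = 1
tower_moves(2) = 2 * 1 + 1 = 3
tower_moves(3) = 2 * 3 + 1 = 7
tower_moves(4) = 2 * 7 + 1 = 15
tower_moves(5) = 2 * 15 + 1 = 31
tower_moves(6) = 2 * 31 + 1 = 63
tower_moves(7) = 2 * 63 + 1 = 127
= 127


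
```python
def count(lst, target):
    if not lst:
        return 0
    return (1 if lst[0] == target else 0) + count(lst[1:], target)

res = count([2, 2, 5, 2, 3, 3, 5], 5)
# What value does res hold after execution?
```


count([2, 2, 5, 2, 3, 3, 5], 5)
lst[0]=2 != 5: 0 + count([2, 5, 2, 3, 3, 5], 5)
lst[0]=2 != 5: 0 + count([5, 2, 3, 3, 5], 5)
lst[0]=5 == 5: 1 + count([2, 3, 3, 5], 5)
lst[0]=2 != 5: 0 + count([3, 3, 5], 5)
lst[0]=3 != 5: 0 + count([3, 5], 5)
lst[0]=3 != 5: 0 + count([5], 5)
lst[0]=5 == 5: 1 + count([], 5)
= 2


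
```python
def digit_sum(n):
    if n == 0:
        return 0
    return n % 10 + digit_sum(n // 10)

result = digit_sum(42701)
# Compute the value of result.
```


digit_sum(42701)
= 1 + digit_sum(4270)
= 1 + 0 + digit_sum(427)
= 1 + 0 + 7 + digit_sum(42)
= 1 + 0 + 7 + 2 + digit_sum(4)
= 1 + 0 + 7 + 2 + 4 + digit_sum(0)
= 1 + 0 + 7 + 2 + 4 + 0
= 14


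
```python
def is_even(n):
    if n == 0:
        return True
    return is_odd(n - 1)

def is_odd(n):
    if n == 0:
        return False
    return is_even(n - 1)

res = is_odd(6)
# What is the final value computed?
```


is_odd(6)
= is_even(5)
= is_odd(4)
= is_even(3)
= is_odd(2)
= is_even(1)
= is_odd(0)
n == 0: return False
= False


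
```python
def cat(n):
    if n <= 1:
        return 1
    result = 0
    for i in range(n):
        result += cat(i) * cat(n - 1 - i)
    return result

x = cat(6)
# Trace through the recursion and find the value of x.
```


cat(6)
= sum of cat(i) * cat(6-1-i) for i in 0..5
First compute sub-values bottom-up:
  cat(0) = 1, cat(1) = 1
  cat(2) = 1*1 + 1*1 = 2
  cat(3) = 1*2 + 1*1 + 2*1 = 5
  cat(4) = 1*5 + 1*2 + 2*1 + 5*1 = 14
  cat(5) = 1*14 + 1*5 + 2*2 + 5*1 + 14*1 = 42
Now cat(6):
  cat(0)*cat(5) = 1*42 = 42
  cat(1)*cat(4) = 1*14 = 14
  cat(2)*cat(3) = 2*5 = 10
  cat(3)*cat(2) = 5*2 = 10
  cat(4)*cat(1) = 14*1 = 14
  cat(5)*cat(0) = 42*1 = 42
= 42 + 14 + 10 + 10 + 14 + 42
= 132


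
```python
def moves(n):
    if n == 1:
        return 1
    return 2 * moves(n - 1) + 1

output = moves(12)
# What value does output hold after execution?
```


moves(12)
= 2 * moves(11) + 1
= 2 * (2 * moves(10) + 1) + 1
= 2 * (2 * (2 * moves(9) + 1) + 1) + 1
= 2 * (2 * (2 * (2 * moves(8) + 1) + 1) + 1) + 1
= 2 * (2 * (2 * (2 * (2 * moves(7) + 1) + 1) + 1) + 1) + 1
= 2 * (2 * (2 * (2 * (2 * (2 * moves(6) + 1) + 1) + 1) + 1) + 1) + 1
= 2 * (2 * (2 * (2 * (2 * (2 * (2 * moves(5) + 1) + 1) + 1) + 1) + 1) + 1) + 1
= 2 * (2 * (2 * (2 * (2 * (2 * (2 * (2 * moves(4) + 1) + 1) + 1) + 1) + 1) + 1) + 1) + 1
= 2 * (2 * (2 * (2 * (2 * (2 * (2 * (2 * (2 * moves(3) + 1) + 1) + 1) + 1) + 1) + 1) + 1) + 1) + 1
= 2 * (2 * (2 * (2 * (2 * (2 * (2 * (2 * (2 * (2 * moves(2) + 1) + 1) + 1) + 1) + 1) + 1) + 1) + 1) + 1) + 1
= 2 * (2 * (2 * (2 * (2 * (2 * (2 * (2 * (2 * (2 * (2 * moves(1) + 1) + 1) + 1) + 1) + 1) + 1) + 1) + 1) + 1) + 1) + 1
Now compute bottom-up:
moves(1) = 1
moves(2) = 2 * 1 + 1 = 3
moves(3) = 2 * 3 + 1 = 7
moves(4) = 2 * 7 + 1 = 15
moves(5) = 2 * 15 + 1 = 31
moves(6) = 2 * 31 + 1 = 63
moves(7) = 2 * 63 + 1 = 127
moves(8) = 2 * 127 + 1 = 255
moves(9) = 2 * 255 + 1 = 511
moves(10) = 2 * 511 + 1 = 1023
moves(11) = 2 * 1023 + 1 = 2047
moves(12) = 2 * 2047 + 1 = 4095
= 4095


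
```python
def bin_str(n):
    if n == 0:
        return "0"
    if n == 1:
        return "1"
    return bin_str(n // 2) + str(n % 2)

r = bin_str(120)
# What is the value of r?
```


bin_str(120)
= bin_str(60) + "0"
= bin_str(30) + "0" + "0"
= bin_str(15) + "0" + "0" + "0"
= bin_str(7) + "1" + "0" + "0" + "0"
= bin_str(3) + "1" + "1" + "0" + "0" + "0"
= bin_str(1) + "1" + "1" + "1" + "0" + "0" + "0"
= "1" + "1" + "1" + "1" + "0" + "0" + "0"
= "1111000"


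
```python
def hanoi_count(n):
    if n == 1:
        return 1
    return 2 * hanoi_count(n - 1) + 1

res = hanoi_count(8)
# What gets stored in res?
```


hanoi_count(8)
= 2 * hanoi_count(7) + 1
= 2 * (2 * hanoi_count(6) + 1) + 1
= 2 * (2 * (2 * hanoi_count(5) + 1) + 1) + 1
= 2 * (2 * (2 * (2 * hanoi_count(4) + 1) + 1) + 1) + 1
= 2 * (2 * (2 * (2 * (2 * hanoi_count(3) + 1) + 1) + 1) + 1) + 1
= 2 * (2 * (2 * (2 * (2 * (2 * hanoi_count(2) + 1) + 1) + 1) + 1) + 1) + 1
= 2 * (2 * (2 * (2 * (2 * (2 * (2 * hanoi_count(1) + 1) + 1) + 1) + 1) + 1) + 1) + 1
Now compute bottom-up:
hanoi_count(1) = 1
hanoi_count(2) = 2 * 1 + 1 = 3
hanoi_count(3) = 2 * 3 + 1 = 7
hanoi_count(4) = 2 * 7 + 1 = 15
hanoi_count(5) = 2 * 15 + 1 = 31
hanoi_count(6) = 2 * 31 + 1 = 63
hanoi_count(7) = 2 * 63 + 1 = 127
hanoi_count(8) = 2 * 127 + 1 = 255
= 255


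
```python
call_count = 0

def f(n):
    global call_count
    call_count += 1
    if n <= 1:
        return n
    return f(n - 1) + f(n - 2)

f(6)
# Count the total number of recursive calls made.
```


f(6) calls f(5) and f(4); each non-base call branches into two more.
Let C(k) = total number of calls made by f(k), including the call to f(k) itself.
Base cases: C(0) = 1, C(1) = 1
Recurrence: C(k) = 1 + C(k-1) + C(k-2)
  C(2) = 1 + C(1) + C(0) = 1 + 1 + 1 = 3
  C(3) = 1 + C(2) + C(1) = 1 + 3 + 1 = 5
  C(4) = 1 + C(3) + C(2) = 1 + 5 + 3 = 9
  C(5) = 1 + C(4) + C(3) = 1 + 9 + 5 = 15
  C(6) = 1 + C(5) + C(4) = 1 + 15 + 9 = 25
Total calls = C(6) = 25


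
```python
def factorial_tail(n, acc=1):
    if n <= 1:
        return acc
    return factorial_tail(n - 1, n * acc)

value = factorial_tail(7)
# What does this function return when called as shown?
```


factorial_tail(7, 1)
= factorial_tail(6, 7 * 1) = factorial_tail(6, 7)
= factorial_tail(5, 6 * 7) = factorial_tail(5, 42)
= factorial_tail(4, 5 * 42) = factorial_tail(4, 210)
= factorial_tail(3, 4 * 210) = factorial_tail(3, 840)
= factorial_tail(2, 3 * 840) = factorial_tail(2, 2520)
= factorial_tail(1, 2 * 2520) = factorial_tail(1, 5040)
n <= 1, return acc = 5040


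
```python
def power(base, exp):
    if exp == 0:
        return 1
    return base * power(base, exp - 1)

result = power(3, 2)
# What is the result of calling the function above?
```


power(3, 2)
= 3 * power(3, 1)
= 3 * 3 * power(3, 0)
= 3 * 3 * 1
= 9


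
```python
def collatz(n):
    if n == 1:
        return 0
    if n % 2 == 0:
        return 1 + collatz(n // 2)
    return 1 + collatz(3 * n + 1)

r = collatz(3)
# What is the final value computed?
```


collatz(3)
3 is odd -> 3*3+1 = 10 -> collatz(10)
10 is even -> collatz(5)
5 is odd -> 3*5+1 = 16 -> collatz(16)
16 is even -> collatz(8)
8 is even -> collatz(4)
4 is even -> collatz(2)
2 is even -> collatz(1)
Reached 1 after 7 steps
= 7


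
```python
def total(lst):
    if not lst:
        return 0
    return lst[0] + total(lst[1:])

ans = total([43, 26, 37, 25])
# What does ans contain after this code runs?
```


total([43, 26, 37, 25])
= 43 + total([26, 37, 25])
= 43 + 26 + total([37, 25])
= 43 + 26 + 37 + total([25])
= 43 + 26 + 37 + 25 + total([])
= 43 + 26 + 37 + 25 + 0
= 131


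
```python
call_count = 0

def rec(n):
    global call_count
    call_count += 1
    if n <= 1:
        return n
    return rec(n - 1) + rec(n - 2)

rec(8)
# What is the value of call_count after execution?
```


rec(8) calls rec(7) and rec(6); each non-base call branches into two more.
Let C(k) = total number of calls made by rec(k), including the call to rec(k) itself.
Base cases: C(0) = 1, C(1) = 1
Recurrence: C(k) = 1 + C(k-1) + C(k-2)
  C(2) = 1 + C(1) + C(0) = 1 + 1 + 1 = 3
  C(3) = 1 + C(2) + C(1) = 1 + 3 + 1 = 5
  C(4) = 1 + C(3) + C(2) = 1 + 5 + 3 = 9
  C(5) = 1 + C(4) + C(3) = 1 + 9 + 5 = 15
  C(6) = 1 + C(5) + C(4) = 1 + 15 + 9 = 25
  C(7) = 1 + C(6) + C(5) = 1 + 25 + 15 = 41
  C(8) = 1 + C(7) + C(6) = 1 + 41 + 25 = 67
Total calls = C(8) = 67


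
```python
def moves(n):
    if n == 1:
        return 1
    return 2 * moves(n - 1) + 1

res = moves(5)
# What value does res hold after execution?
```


moves(5)
= 2 * moves(4) + 1
= 2 * (2 * moves(3) + 1) + 1
= 2 * (2 * (2 * moves(2) + 1) + 1) + 1
= 2 * (2 * (2 * (2 * moves(1) + 1) + 1) + 1) + 1
Now compute bottom-up:
moves(1) = 1
moves(2) = 2 * 1 + 1 = 3
moves(3) = 2 * 3 + 1 = 7
moves(4) = 2 * 7 + 1 = 15
moves(5) = 2 * 15 + 1 = 31
= 31


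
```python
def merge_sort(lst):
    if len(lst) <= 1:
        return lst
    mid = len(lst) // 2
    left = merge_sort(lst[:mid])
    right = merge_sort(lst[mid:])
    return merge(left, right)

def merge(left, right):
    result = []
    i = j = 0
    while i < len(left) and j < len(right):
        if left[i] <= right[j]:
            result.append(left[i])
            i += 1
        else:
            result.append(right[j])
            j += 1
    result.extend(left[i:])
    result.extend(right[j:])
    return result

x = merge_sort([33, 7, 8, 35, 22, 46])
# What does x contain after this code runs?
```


merge_sort([33, 7, 8, 35, 22, 46])
Split into [33, 7, 8] and [35, 22, 46]
Left sorted: [7, 8, 33]
Right sorted: [22, 35, 46]
Merge [7, 8, 33] and [22, 35, 46]
= [7, 8, 22, 33, 35, 46]


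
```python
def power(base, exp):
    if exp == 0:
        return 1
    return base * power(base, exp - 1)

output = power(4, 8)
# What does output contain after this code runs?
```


power(4, 8)
= 4 * power(4, 7)
= 4 * 4 * power(4, 6)
= 4 * 4 * 4 * power(4, 5)
= 4 * 4 * 4 * 4 * power(4, 4)
= 4 * 4 * 4 * 4 * 4 * power(4, 3)
= 4 * 4 * 4 * 4 * 4 * 4 * power(4, 2)
= 4 * 4 * 4 * 4 * 4 * 4 * 4 * power(4, 1)
= 4 * 4 * 4 * 4 * 4 * 4 * 4 * 4 * power(4, 0)
= 4 * 4 * 4 * 4 * 4 * 4 * 4 * 4 * 1
= 65536


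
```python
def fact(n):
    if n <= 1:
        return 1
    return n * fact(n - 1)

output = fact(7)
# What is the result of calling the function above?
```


fact(7)
= 7 * fact(6)
= 7 * 6 * fact(5)
= 7 * 6 * 5 * fact(4)
= 7 * 6 * 5 * 4 * fact(3)
= 7 * 6 * 5 * 4 * 3 * fact(2)
= 7 * 6 * 5 * 4 * 3 * 2 * fact(1)
= 7 * 6 * 5 * 4 * 3 * 2 * 1
= 5040


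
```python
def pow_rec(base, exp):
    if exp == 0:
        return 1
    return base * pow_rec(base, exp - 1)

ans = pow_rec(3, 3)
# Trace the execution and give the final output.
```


pow_rec(3, 3)
= 3 * pow_rec(3, 2)
= 3 * 3 * pow_rec(3, 1)
= 3 * 3 * 3 * pow_rec(3, 0)
= 3 * 3 * 3 * 1
= 27


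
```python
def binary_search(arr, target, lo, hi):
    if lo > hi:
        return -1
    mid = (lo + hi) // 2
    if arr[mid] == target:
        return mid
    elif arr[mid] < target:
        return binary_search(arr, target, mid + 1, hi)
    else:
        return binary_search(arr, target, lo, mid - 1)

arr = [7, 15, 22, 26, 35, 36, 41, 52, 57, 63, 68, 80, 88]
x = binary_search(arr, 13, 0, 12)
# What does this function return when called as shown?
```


binary_search(arr, 13, 0, 12)
lo=0, hi=12, mid=6, arr[mid]=41
41 > 13, search left half
lo=0, hi=5, mid=2, arr[mid]=22
22 > 13, search left half
lo=0, hi=1, mid=0, arr[mid]=7
7 < 13, search right half
lo=1, hi=1, mid=1, arr[mid]=15
15 > 13, search left half
lo > hi, target not found, return -1
= -1


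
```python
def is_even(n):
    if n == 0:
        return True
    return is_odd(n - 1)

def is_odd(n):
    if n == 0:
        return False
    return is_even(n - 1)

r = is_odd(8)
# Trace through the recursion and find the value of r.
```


is_odd(8)
= is_even(7)
= is_odd(6)
= is_even(5)
= is_odd(4)
= is_even(3)
= is_odd(2)
= is_even(1)
= is_odd(0)
n == 0: return False
= False


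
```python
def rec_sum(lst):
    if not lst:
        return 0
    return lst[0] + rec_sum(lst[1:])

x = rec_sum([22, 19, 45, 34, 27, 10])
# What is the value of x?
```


rec_sum([22, 19, 45, 34, 27, 10])
= 22 + rec_sum([19, 45, 34, 27, 10])
= 22 + 19 + rec_sum([45, 34, 27, 10])
= 22 + 19 + 45 + rec_sum([34, 27, 10])
= 22 + 19 + 45 + 34 + rec_sum([27, 10])
= 22 + 19 + 45 + 34 + 27 + rec_sum([10])
= 22 + 19 + 45 + 34 + 27 + 10 + rec_sum([])
= 22 + 19 + 45 + 34 + 27 + 10 + 0
= 157


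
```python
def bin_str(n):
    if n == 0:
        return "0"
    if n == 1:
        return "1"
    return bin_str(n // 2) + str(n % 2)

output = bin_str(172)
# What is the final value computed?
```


bin_str(172)
= bin_str(86) + "0"
= bin_str(43) + "0" + "0"
= bin_str(21) + "1" + "0" + "0"
= bin_str(10) + "1" + "1" + "0" + "0"
= bin_str(5) + "0" + "1" + "1" + "0" + "0"
= bin_str(2) + "1" + "0" + "1" + "1" + "0" + "0"
= bin_str(1) + "0" + "1" + "0" + "1" + "1" + "0" + "0"
= "1" + "0" + "1" + "0" + "1" + "1" + "0" + "0"
= "10101100"


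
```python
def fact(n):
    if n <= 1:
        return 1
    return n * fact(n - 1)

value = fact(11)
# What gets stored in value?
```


fact(11)
= 11 * fact(10)
= 11 * 10 * fact(9)
= 11 * 10 * 9 * fact(8)
= 11 * 10 * 9 * 8 * fact(7)
= 11 * 10 * 9 * 8 * 7 * fact(6)
= 11 * 10 * 9 * 8 * 7 * 6 * fact(5)
= 11 * 10 * 9 * 8 * 7 * 6 * 5 * fact(4)
= 11 * 10 * 9 * 8 * 7 * 6 * 5 * 4 * fact(3)
= 11 * 10 * 9 * 8 * 7 * 6 * 5 * 4 * 3 * fact(2)
= 11 * 10 * 9 * 8 * 7 * 6 * 5 * 4 * 3 * 2 * fact(1)
= 11 * 10 * 9 * 8 * 7 * 6 * 5 * 4 * 3 * 2 * 1
= 39916800


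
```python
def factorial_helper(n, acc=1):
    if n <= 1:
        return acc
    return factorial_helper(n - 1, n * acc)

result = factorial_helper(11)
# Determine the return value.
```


factorial_helper(11, 1)
= factorial_helper(10, 11 * 1) = factorial_helper(10, 11)
= factorial_helper(9, 10 * 11) = factorial_helper(9, 110)
= factorial_helper(8, 9 * 110) = factorial_helper(8, 990)
= factorial_helper(7, 8 * 990) = factorial_helper(7, 7920)
= factorial_helper(6, 7 * 7920) = factorial_helper(6, 55440)
= factorial_helper(5, 6 * 55440) = factorial_helper(5, 332640)
= factorial_helper(4, 5 * 332640) = factorial_helper(4, 1663200)
= factorial_helper(3, 4 * 1663200) = factorial_helper(3, 6652800)
= factorial_helper(2, 3 * 6652800) = factorial_helper(2, 19958400)
= factorial_helper(1, 2 * 19958400) = factorial_helper(1, 39916800)
n <= 1, return acc = 39916800


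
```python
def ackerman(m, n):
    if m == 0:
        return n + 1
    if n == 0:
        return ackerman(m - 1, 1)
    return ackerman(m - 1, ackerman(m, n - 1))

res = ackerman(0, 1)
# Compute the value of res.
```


ackerman(0, 1)
m == 0: return 1 + 1 = 2
= 2


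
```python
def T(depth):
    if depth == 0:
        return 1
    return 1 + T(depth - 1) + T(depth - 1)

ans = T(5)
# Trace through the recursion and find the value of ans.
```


T(5)
= 1 + T(4) + T(4)
= 1 + 2 * T(4)
T(k) = 2^(k+1) - 1
T(0) = 1
T(1) = 3
T(2) = 7
T(3) = 15
T(4) = 31
T(5) = 2^6 - 1 = 63


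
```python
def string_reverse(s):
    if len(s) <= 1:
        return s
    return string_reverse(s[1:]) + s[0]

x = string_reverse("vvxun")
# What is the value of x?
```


string_reverse("vvxun")
= string_reverse("vxun") + "v"
= string_reverse("xun") + "v" + "v"
= string_reverse("un") + "x" + "v" + "v"
= string_reverse("n") + "u" + "x" + "v" + "v"
= "n" + "u" + "x" + "v" + "v"
= "nuxvv"


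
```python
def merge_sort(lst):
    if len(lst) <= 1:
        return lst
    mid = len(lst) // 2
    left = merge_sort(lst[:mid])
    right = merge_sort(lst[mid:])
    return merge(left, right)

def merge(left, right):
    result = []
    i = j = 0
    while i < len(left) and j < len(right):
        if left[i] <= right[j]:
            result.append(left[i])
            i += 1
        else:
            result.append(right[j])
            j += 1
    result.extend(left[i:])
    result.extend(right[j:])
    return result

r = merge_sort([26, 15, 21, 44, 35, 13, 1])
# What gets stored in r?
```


merge_sort([26, 15, 21, 44, 35, 13, 1])
Split into [26, 15, 21] and [44, 35, 13, 1]
Left sorted: [15, 21, 26]
Right sorted: [1, 13, 35, 44]
Merge [15, 21, 26] and [1, 13, 35, 44]
= [1, 13, 15, 21, 26, 35, 44]


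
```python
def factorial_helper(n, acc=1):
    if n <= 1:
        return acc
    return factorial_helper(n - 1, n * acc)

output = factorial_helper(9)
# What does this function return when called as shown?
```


factorial_helper(9, 1)
= factorial_helper(8, 9 * 1) = factorial_helper(8, 9)
= factorial_helper(7, 8 * 9) = factorial_helper(7, 72)
= factorial_helper(6, 7 * 72) = factorial_helper(6, 504)
= factorial_helper(5, 6 * 504) = factorial_helper(5, 3024)
= factorial_helper(4, 5 * 3024) = factorial_helper(4, 15120)
= factorial_helper(3, 4 * 15120) = factorial_helper(3, 60480)
= factorial_helper(2, 3 * 60480) = factorial_helper(2, 181440)
= factorial_helper(1, 2 * 181440) = factorial_helper(1, 362880)
n <= 1, return acc = 362880
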